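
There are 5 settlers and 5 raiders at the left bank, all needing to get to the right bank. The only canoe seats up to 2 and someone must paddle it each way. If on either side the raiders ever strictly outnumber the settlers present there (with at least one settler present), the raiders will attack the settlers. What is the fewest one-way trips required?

Following every safe sequence of crossings from the start, the most of the 10 that can be at the right bank as the canoe arrives there on crossings 1, 3, 5, 7 is 2, 3, 4, 5 respectively; the best ever achieved is 5 of 10.
From crossing 9 on, no configuration arises that was not already reachable earlier: only 13 distinct safe configurations (who is on which side, and where the canoe is) can ever be reached, none of them has everyone across, and every continuation just revisits them. They are: 0 settlers + 0 raiders across (canoe back at the start); 0 settlers + 1 raider across (canoe there); 0 settlers + 1 raider across (canoe back at the start); 0 settlers + 2 raiders across (canoe there); 0 settlers + 2 raiders across (canoe back at the start); 0 settlers + 3 raiders across (canoe there); 0 settlers + 3 raiders across (canoe back at the start); 0 settlers + 4 raiders across (canoe there); 0 settlers + 4 raiders across (canoe back at the start); 0 settlers + 5 raiders across (canoe there); 1 settler + 1 raider across (canoe there); 1 settler + 1 raider across (canoe back at the start); 2 settlers + 2 raiders across (canoe there). So no valid plan exists.

impossible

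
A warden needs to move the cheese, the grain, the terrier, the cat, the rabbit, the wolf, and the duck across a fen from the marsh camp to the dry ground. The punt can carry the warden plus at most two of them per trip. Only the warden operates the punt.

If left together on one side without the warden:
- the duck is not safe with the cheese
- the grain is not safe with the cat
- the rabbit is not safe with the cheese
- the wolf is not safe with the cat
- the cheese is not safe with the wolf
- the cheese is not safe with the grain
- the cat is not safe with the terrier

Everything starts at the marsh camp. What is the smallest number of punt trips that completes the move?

9

Counting alone: the warden can take at most 2 across per trip to the dry ground, so moving all 7 needs at least 4 loaded trips out, with a return between consecutive ones — at least 7 crossings.
The safety rule pushes this higher. Following every safe sequence of crossings, the most of the 7 that can be at the dry ground as the punt arrives there on crossing 7 is 6 — never all 7.
So no plan with fewer than 9 crossings exists, and this one achieves 9:
1. Warden goes to the dry ground with the cat and the cheese.
2. Warden goes back to the marsh camp alone.
3. Warden goes to the dry ground with the terrier.
4. Warden goes back to the marsh camp with the cat.
5. Warden goes to the dry ground with the grain and the wolf.
6. Warden goes back to the marsh camp with the cheese.
7. Warden goes to the dry ground with the duck and the rabbit.
8. Warden goes back to the marsh camp alone.
9. Warden goes to the dry ground with the cat and the cheese.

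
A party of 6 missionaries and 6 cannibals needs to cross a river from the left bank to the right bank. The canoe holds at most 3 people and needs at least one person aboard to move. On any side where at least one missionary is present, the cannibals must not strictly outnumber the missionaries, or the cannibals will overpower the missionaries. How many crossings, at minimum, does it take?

impossible

Following every safe sequence of crossings from the start, the most of the 12 that can be at the right bank as the canoe arrives there on crossings 1, 3, 5 is 3, 5, 6 respectively; the best ever achieved is 6 of 12.
From crossing 7 on, no configuration arises that was not already reachable earlier: only 17 distinct safe configurations (who is on which side, and where the canoe is) can ever be reached, none of them has everyone across, and every continuation just revisits them. They are: 0 missionaries + 0 cannibals across (canoe back at the start); 0 missionaries + 1 cannibal across (canoe there); 0 missionaries + 1 cannibal across (canoe back at the start); 0 missionaries + 2 cannibals across (canoe there); 0 missionaries + 2 cannibals across (canoe back at the start); 0 missionaries + 3 cannibals across (canoe there); 0 missionaries + 3 cannibals across (canoe back at the start); 0 missionaries + 4 cannibals across (canoe there); 0 missionaries + 4 cannibals across (canoe back at the start); 0 missionaries + 5 cannibals across (canoe there); 0 missionaries + 5 cannibals across (canoe back at the start); 0 missionaries + 6 cannibals across (canoe there); 1 missionary + 1 cannibal across (canoe there); 1 missionary + 1 cannibal across (canoe back at the start); 2 missionaries + 2 cannibals across (canoe there); 2 missionaries + 2 cannibals across (canoe back at the start); 3 missionaries + 3 cannibals across (canoe there). So no valid plan exists.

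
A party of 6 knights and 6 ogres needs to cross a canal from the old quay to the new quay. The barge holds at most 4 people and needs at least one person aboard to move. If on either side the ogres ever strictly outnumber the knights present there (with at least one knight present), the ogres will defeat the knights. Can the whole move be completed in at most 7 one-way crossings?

No

Counting alone: each trip to the new quay takes at most 4 across and each return brings at least 1 back, so after t trips out (and t−1 returns) at most 4t − (t−1) of the 12 are across; that first reaches 12 at t = 4, so at least 7 crossings are needed.
The safety rule pushes this higher. Following every safe sequence of crossings, the most of the 12 that can be at the new quay as the barge arrives there on crossing 7 is 11 — never all 12.
So the move cannot be finished within 7 crossings. (The shortest complete plan takes 9:)
1. 2 ogres → the new quay.  (the old quay: 6K 4O; the new quay: 0K 2O)
2. 1 ogre ← the old quay.  (the old quay: 6K 5O; the new quay: 0K 1O)
3. 4 ogres → the new quay.  (the old quay: 6K 1O; the new quay: 0K 5O)
4. 1 ogre ← the old quay.  (the old quay: 6K 2O; the new quay: 0K 4O)
5. 4 knights → the new quay.  (the old quay: 2K 2O; the new quay: 4K 4O)
6. 1 knight and 1 ogre ← the old quay.  (the old quay: 3K 3O; the new quay: 3K 3O)
7. 2 knights and 2 ogres → the new quay.  (the old quay: 1K 1O; the new quay: 5K 5O)
8. 1 knight and 1 ogre ← the old quay.  (the old quay: 2K 2O; the new quay: 4K 4O)
9. 2 knights and 2 ogres → the new quay.  (the old quay: 0K 0O; the new quay: 6K 6O)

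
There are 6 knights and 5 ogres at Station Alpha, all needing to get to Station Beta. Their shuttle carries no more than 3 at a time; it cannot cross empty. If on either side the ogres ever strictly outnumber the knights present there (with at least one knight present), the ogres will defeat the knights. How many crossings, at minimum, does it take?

Counting alone: each trip to Station Beta takes at most 3 across and each return brings at least 1 back, so after t trips out (and t−1 returns) at most 3t − (t−1) of the 11 are across; that first reaches 11 at t = 5, so at least 9 crossings are needed.
The plan below uses exactly 9 crossings, so it is optimal:
1. 3 ogres → Station Beta.  (Station Alpha: 6K 2O; Station Beta: 0K 3O)
2. 1 ogre ← Station Alpha.  (Station Alpha: 6K 3O; Station Beta: 0K 2O)
3. 3 knights → Station Beta.  (Station Alpha: 3K 3O; Station Beta: 3K 2O)
4. 1 knight ← Station Alpha.  (Station Alpha: 4K 3O; Station Beta: 2K 2O)
5. 2 knights and 1 ogre → Station Beta.  (Station Alpha: 2K 2O; Station Beta: 4K 3O)
6. 1 knight ← Station Alpha.  (Station Alpha: 3K 2O; Station Beta: 3K 3O)
7. 2 knights and 1 ogre → Station Beta.  (Station Alpha: 1K 1O; Station Beta: 5K 4O)
8. 1 knight ← Station Alpha.  (Station Alpha: 2K 1O; Station Beta: 4K 4O)
9. 2 knights and 1 ogre → Station Beta.  (Station Alpha: 0K 0O; Station Beta: 6K 5O)

9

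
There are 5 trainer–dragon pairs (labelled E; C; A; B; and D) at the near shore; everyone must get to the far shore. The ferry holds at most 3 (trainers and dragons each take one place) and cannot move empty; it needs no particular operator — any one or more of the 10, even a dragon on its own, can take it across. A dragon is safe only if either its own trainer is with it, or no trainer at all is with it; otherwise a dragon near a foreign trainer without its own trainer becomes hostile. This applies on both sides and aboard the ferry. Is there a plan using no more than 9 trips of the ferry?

No

Counting alone: each trip to the far shore takes at most 3 across and each return brings at least 1 back, so after t trips out (and t−1 returns) at most 3t − (t−1) of the 10 are across; that first reaches 10 at t = 5, so at least 9 crossings are needed.
The safety rule pushes this higher. Following every safe sequence of crossings, the most of the 10 that can be at the far shore as the ferry arrives there on crossing 9 is 9 — never all 10.
So the move cannot be finished within 9 crossings. (The shortest complete plan takes 11:)
1. dragon E and trainer E cross → the far shore.
2. trainer E crosses ← the near shore.
3. dragon A, dragon B, and dragon C cross → the far shore.
4. dragon E crosses ← the near shore.
5. trainer A, trainer B, and trainer C cross → the far shore.
6. dragon C and trainer C cross ← the near shore.
7. trainer C, trainer D, and trainer E cross → the far shore.
8. dragon A crosses ← the near shore.
9. dragon C and dragon E cross → the far shore.
10. dragon E crosses ← the near shore.
11. dragon A, dragon D, and dragon E cross → the far shore.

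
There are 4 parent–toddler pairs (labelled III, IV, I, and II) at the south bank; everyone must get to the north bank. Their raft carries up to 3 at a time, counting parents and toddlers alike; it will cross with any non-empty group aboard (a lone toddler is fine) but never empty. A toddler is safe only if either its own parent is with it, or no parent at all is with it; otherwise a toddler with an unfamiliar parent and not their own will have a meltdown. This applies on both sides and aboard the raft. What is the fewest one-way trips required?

9

Counting alone: each trip to the north bank takes at most 3 across and each return brings at least 1 back, so after t trips out (and t−1 returns) at most 3t − (t−1) of the 8 are across; that first reaches 8 at t = 4, so at least 7 crossings are needed.
The safety rule pushes this higher. Following every safe sequence of crossings, the most of the 8 that can be at the north bank as the raft arrives there on crossing 7 is 7 — never all 8.
So no plan with fewer than 9 crossings exists, and this one achieves 9:
1. parent III and toddler III cross → the north bank.
2. parent III crosses ← the south bank.
3. parent III, parent IV, and toddler IV cross → the north bank.
4. parent III and toddler III cross ← the south bank.
5. parent I, parent II, and parent III cross → the north bank.
6. toddler IV crosses ← the south bank.
7. toddler III and toddler IV cross → the north bank.
8. toddler III crosses ← the south bank.
9. toddler I, toddler II, and toddler III cross → the north bank.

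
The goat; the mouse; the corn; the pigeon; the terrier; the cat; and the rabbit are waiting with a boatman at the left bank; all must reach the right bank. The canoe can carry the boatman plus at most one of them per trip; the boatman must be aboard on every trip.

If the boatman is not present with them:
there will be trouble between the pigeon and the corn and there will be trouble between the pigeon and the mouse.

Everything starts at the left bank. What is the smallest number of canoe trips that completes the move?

Counting alone: the boatman can take at most 1 across per trip to the right bank, so moving all 7 needs at least 7 loaded trips out, with a return between consecutive ones — at least 13 crossings.
The safety rule pushes this higher. Following every safe sequence of crossings, the most of the 7 that can be at the right bank as the canoe arrives there on crossing 13 is 6 — never all 7.
So no plan with fewer than 15 crossings exists, and this one achieves 15:
1. Boatman goes to the right bank with the pigeon.  [the left bank: the cat, the corn, the goat, the mouse, the rabbit, the terrier | the right bank: the pigeon]
2. Boatman goes back to the left bank alone.  [the left bank: the cat, the corn, the goat, the mouse, the rabbit, the terrier | the right bank: the pigeon]
3. Boatman goes to the right bank with the goat.  [the left bank: the cat, the corn, the mouse, the rabbit, the terrier | the right bank: the goat, the pigeon]
4. Boatman goes back to the left bank alone.  [the left bank: the cat, the corn, the mouse, the rabbit, the terrier | the right bank: the goat, the pigeon]
5. Boatman goes to the right bank with the mouse.  [the left bank: the cat, the corn, the rabbit, the terrier | the right bank: the goat, the mouse, the pigeon]
6. Boatman goes back to the left bank with the pigeon.  [the left bank: the cat, the corn, the pigeon, the rabbit, the terrier | the right bank: the goat, the mouse]
7. Boatman goes to the right bank with the corn.  [the left bank: the cat, the pigeon, the rabbit, the terrier | the right bank: the corn, the goat, the mouse]
8. Boatman goes back to the left bank alone.  [the left bank: the cat, the pigeon, the rabbit, the terrier | the right bank: the corn, the goat, the mouse]
9. Boatman goes to the right bank with the terrier.  [the left bank: the cat, the pigeon, the rabbit | the right bank: the corn, the goat, the mouse, the terrier]
10. Boatman goes back to the left bank alone.  [the left bank: the cat, the pigeon, the rabbit | the right bank: the corn, the goat, the mouse, the terrier]
11. Boatman goes to the right bank with the cat.  [the left bank: the pigeon, the rabbit | the right bank: the cat, the corn, the goat, the mouse, the terrier]
12. Boatman goes back to the left bank alone.  [the left bank: the pigeon, the rabbit | the right bank: the cat, the corn, the goat, the mouse, the terrier]
13. Boatman goes to the right bank with the rabbit.  [the left bank: the pigeon | the right bank: the cat, the corn, the goat, the mouse, the rabbit, the terrier]
14. Boatman goes back to the left bank alone.  [the left bank: the pigeon | the right bank: the cat, the corn, the goat, the mouse, the rabbit, the terrier]
15. Boatman goes to the right bank with the pigeon.  [the left bank: — | the right bank: the cat, the corn, the goat, the mouse, the pigeon, the rabbit, the terrier]

15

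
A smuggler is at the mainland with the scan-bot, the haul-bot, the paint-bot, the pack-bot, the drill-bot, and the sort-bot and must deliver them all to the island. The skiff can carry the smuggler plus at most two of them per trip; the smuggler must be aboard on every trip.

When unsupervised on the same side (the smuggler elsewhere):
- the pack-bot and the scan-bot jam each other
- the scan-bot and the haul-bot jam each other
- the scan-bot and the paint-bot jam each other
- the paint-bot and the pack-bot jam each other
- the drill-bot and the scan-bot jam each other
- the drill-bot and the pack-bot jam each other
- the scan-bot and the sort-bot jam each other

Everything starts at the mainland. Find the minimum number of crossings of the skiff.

9

Counting alone: the smuggler can take at most 2 across per trip to the island, so moving all 6 needs at least 3 loaded trips out, with a return between consecutive ones — at least 5 crossings.
The safety rule pushes this higher. Following every safe sequence of crossings, the most of the 6 that can be at the island as the skiff arrives there on crossings 5, 7 is 4, 5 respectively — never all 6.
So no plan with fewer than 9 crossings exists, and this one achieves 9:
1. Smuggler goes to the island with the pack-bot and the scan-bot.
2. Smuggler goes back to the mainland with the scan-bot.
3. Smuggler goes to the island with the haul-bot and the scan-bot.
4. Smuggler goes back to the mainland with the scan-bot.
5. Smuggler goes to the island with the scan-bot and the sort-bot.
6. Smuggler goes back to the mainland with the scan-bot.
7. Smuggler goes to the island with the drill-bot and the paint-bot.
8. Smuggler goes back to the mainland with the pack-bot.
9. Smuggler goes to the island with the pack-bot and the scan-bot.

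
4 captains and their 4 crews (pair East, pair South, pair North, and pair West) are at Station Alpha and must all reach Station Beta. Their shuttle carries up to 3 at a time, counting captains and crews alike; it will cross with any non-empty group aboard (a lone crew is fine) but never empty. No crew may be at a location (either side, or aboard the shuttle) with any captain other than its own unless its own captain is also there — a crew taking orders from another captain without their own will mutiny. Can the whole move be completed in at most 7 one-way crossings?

No

Counting alone: each trip to Station Beta takes at most 3 across and each return brings at least 1 back, so after t trips out (and t−1 returns) at most 3t − (t−1) of the 8 are across; that first reaches 8 at t = 4, so at least 7 crossings are needed.
The safety rule pushes this higher. Following every safe sequence of crossings, the most of the 8 that can be at Station Beta as the shuttle arrives there on crossing 7 is 7 — never all 8.
So the move cannot be finished within 7 crossings. (The shortest complete plan takes 9:)
1. captain East and crew East cross → Station Beta.
2. captain East crosses ← Station Alpha.
3. captain East, captain South, and crew South cross → Station Beta.
4. captain East and crew East cross ← Station Alpha.
5. captain East, captain North, and captain West cross → Station Beta.
6. crew South crosses ← Station Alpha.
7. crew East and crew South cross → Station Beta.
8. crew East crosses ← Station Alpha.
9. crew East, crew North, and crew West cross → Station Beta.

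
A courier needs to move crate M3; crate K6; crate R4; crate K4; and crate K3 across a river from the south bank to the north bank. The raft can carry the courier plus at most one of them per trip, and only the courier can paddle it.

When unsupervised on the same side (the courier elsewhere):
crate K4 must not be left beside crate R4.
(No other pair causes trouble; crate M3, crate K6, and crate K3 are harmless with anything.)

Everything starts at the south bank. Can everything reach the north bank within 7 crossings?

No

Counting alone: the courier can take at most 1 across per trip to the north bank, so moving all 5 needs at least 5 loaded trips out, with a return between consecutive ones — at least 9 crossings.
Since 7 < 9, 7 crossings cannot be enough. (The shortest complete plan in fact takes 9:)
1. Courier goes to the north bank with crate R4.
2. Courier goes back to the south bank alone.
3. Courier goes to the north bank with crate M3.
4. Courier goes back to the south bank alone.
5. Courier goes to the north bank with crate K6.
6. Courier goes back to the south bank alone.
7. Courier goes to the north bank with crate K3.
8. Courier goes back to the south bank alone.
9. Courier goes to the north bank with crate K4.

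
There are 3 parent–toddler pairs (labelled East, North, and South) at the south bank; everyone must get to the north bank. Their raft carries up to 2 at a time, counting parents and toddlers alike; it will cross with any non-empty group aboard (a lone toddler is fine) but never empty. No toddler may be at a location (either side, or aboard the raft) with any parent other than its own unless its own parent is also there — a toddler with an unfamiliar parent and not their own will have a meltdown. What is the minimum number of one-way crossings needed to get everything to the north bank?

11

Counting alone: each trip to the north bank takes at most 2 across and each return brings at least 1 back, so after t trips out (and t−1 returns) at most 2t − (t−1) of the 6 are across; that first reaches 6 at t = 5, so at least 9 crossings are needed.
The safety rule pushes this higher. Following every safe sequence of crossings, the most of the 6 that can be at the north bank as the raft arrives there on crossing 9 is 5 — never all 6.
So no plan with fewer than 11 crossings exists, and this one achieves 11:
1. parent East and toddler East cross → the north bank.
2. parent East crosses ← the south bank.
3. toddler North and toddler South cross → the north bank.
4. toddler East crosses ← the south bank.
5. parent North and parent South cross → the north bank.
6. parent North and toddler North cross ← the south bank.
7. parent East and parent North cross → the north bank.
8. toddler South crosses ← the south bank.
9. toddler East and toddler North cross → the north bank.
10. parent South crosses ← the south bank.
11. parent South and toddler South cross → the north bank.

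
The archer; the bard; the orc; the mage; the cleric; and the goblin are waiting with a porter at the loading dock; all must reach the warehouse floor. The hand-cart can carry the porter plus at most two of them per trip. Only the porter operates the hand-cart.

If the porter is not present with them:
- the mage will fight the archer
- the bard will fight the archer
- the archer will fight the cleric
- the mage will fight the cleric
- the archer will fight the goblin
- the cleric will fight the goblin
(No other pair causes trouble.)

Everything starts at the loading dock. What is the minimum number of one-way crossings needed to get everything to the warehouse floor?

Counting alone: the porter can take at most 2 across per trip to the warehouse floor, so moving all 6 needs at least 3 loaded trips out, with a return between consecutive ones — at least 5 crossings.
The safety rule pushes this higher. Following every safe sequence of crossings, the most of the 6 that can be at the warehouse floor as the hand-cart arrives there on crossings 5, 7 is 4, 5 respectively — never all 6.
So no plan with fewer than 9 crossings exists, and this one achieves 9:
1. Porter goes to the warehouse floor with the archer and the cleric.  [the loading dock: the bard, the goblin, the mage, the orc | the warehouse floor: the archer, the cleric]
2. Porter goes back to the loading dock with the archer.  [the loading dock: the archer, the bard, the goblin, the mage, the orc | the warehouse floor: the cleric]
3. Porter goes to the warehouse floor with the archer and the bard.  [the loading dock: the goblin, the mage, the orc | the warehouse floor: the archer, the bard, the cleric]
4. Porter goes back to the loading dock with the archer.  [the loading dock: the archer, the goblin, the mage, the orc | the warehouse floor: the bard, the cleric]
5. Porter goes to the warehouse floor with the archer and the orc.  [the loading dock: the goblin, the mage | the warehouse floor: the archer, the bard, the cleric, the orc]
6. Porter goes back to the loading dock with the archer.  [the loading dock: the archer, the goblin, the mage | the warehouse floor: the bard, the cleric, the orc]
7. Porter goes to the warehouse floor with the goblin and the mage.  [the loading dock: the archer | the warehouse floor: the bard, the cleric, the goblin, the mage, the orc]
8. Porter goes back to the loading dock with the cleric.  [the loading dock: the archer, the cleric | the warehouse floor: the bard, the goblin, the mage, the orc]
9. Porter goes to the warehouse floor with the archer and the cleric.  [the loading dock: — | the warehouse floor: the archer, the bard, the cleric, the goblin, the mage, the orc]

9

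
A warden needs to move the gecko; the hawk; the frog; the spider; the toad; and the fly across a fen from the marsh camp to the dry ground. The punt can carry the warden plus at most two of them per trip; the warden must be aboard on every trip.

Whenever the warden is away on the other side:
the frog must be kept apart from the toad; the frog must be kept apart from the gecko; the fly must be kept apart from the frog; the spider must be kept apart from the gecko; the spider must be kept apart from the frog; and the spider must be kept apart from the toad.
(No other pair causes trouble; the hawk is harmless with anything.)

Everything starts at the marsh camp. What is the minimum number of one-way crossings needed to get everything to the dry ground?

Counting alone: the warden can take at most 2 across per trip to the dry ground, so moving all 6 needs at least 3 loaded trips out, with a return between consecutive ones — at least 5 crossings.
The safety rule pushes this higher. Following every safe sequence of crossings, the most of the 6 that can be at the dry ground as the punt arrives there on crossings 5, 7 is 4, 5 respectively — never all 6.
So no plan with fewer than 9 crossings exists, and this one achieves 9:
1. Warden goes to the dry ground with the frog and the spider.
2. Warden goes back to the marsh camp with the frog.
3. Warden goes to the dry ground with the frog and the hawk.
4. Warden goes back to the marsh camp with the frog.
5. Warden goes to the dry ground with the fly and the frog.
6. Warden goes back to the marsh camp with the frog.
7. Warden goes to the dry ground with the gecko and the toad.
8. Warden goes back to the marsh camp with the spider.
9. Warden goes to the dry ground with the frog and the spider.

9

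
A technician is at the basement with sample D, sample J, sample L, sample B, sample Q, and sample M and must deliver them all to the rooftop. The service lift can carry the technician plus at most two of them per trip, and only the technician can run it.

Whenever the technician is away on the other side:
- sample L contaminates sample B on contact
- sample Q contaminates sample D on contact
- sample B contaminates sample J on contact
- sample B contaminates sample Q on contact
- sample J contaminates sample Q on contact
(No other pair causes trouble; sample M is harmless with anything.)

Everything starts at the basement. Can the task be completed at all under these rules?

1. Technician goes to the rooftop with sample B and sample Q.  [the basement: sample D, sample J, sample L, sample M | the rooftop: sample B, sample Q]
2. Technician goes back to the basement with sample B.  [the basement: sample B, sample D, sample J, sample L, sample M | the rooftop: sample Q]
3. Technician goes to the rooftop with sample B and sample D.  [the basement: sample J, sample L, sample M | the rooftop: sample B, sample D, sample Q]
4. Technician goes back to the basement with sample Q.  [the basement: sample J, sample L, sample M, sample Q | the rooftop: sample B, sample D]
5. Technician goes to the rooftop with sample J and sample L.  [the basement: sample M, sample Q | the rooftop: sample B, sample D, sample J, sample L]
6. Technician goes back to the basement with sample B.  [the basement: sample B, sample M, sample Q | the rooftop: sample D, sample J, sample L]
7. Technician goes to the rooftop with sample B and sample M.  [the basement: sample Q | the rooftop: sample B, sample D, sample J, sample L, sample M]
8. Technician goes back to the basement with sample B.  [the basement: sample B, sample Q | the rooftop: sample D, sample J, sample L, sample M]
9. Technician goes to the rooftop with sample B and sample Q.  [the basement: — | the rooftop: sample B, sample D, sample J, sample L, sample M, sample Q]

Yes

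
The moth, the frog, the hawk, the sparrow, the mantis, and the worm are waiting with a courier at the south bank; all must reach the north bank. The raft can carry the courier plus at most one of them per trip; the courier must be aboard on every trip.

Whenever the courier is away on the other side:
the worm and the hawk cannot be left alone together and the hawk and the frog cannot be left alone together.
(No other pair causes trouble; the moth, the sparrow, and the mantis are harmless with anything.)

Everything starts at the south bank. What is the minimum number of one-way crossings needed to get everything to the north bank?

13

Counting alone: the courier can take at most 1 across per trip to the north bank, so moving all 6 needs at least 6 loaded trips out, with a return between consecutive ones — at least 11 crossings.
The safety rule pushes this higher. Following every safe sequence of crossings, the most of the 6 that can be at the north bank as the raft arrives there on crossing 11 is 5 — never all 6.
So no plan with fewer than 13 crossings exists, and this one achieves 13:
1. Courier goes to the north bank with the hawk.  [the south bank: the frog, the mantis, the moth, the sparrow, the worm | the north bank: the hawk]
2. Courier goes back to the south bank alone.  [the south bank: the frog, the mantis, the moth, the sparrow, the worm | the north bank: the hawk]
3. Courier goes to the north bank with the moth.  [the south bank: the frog, the mantis, the sparrow, the worm | the north bank: the hawk, the moth]
4. Courier goes back to the south bank alone.  [the south bank: the frog, the mantis, the sparrow, the worm | the north bank: the hawk, the moth]
5. Courier goes to the north bank with the frog.  [the south bank: the mantis, the sparrow, the worm | the north bank: the frog, the hawk, the moth]
6. Courier goes back to the south bank with the hawk.  [the south bank: the hawk, the mantis, the sparrow, the worm | the north bank: the frog, the moth]
7. Courier goes to the north bank with the worm.  [the south bank: the hawk, the mantis, the sparrow | the north bank: the frog, the moth, the worm]
8. Courier goes back to the south bank alone.  [the south bank: the hawk, the mantis, the sparrow | the north bank: the frog, the moth, the worm]
9. Courier goes to the north bank with the sparrow.  [the south bank: the hawk, the mantis | the north bank: the frog, the moth, the sparrow, the worm]
10. Courier goes back to the south bank alone.  [the south bank: the hawk, the mantis | the north bank: the frog, the moth, the sparrow, the worm]
11. Courier goes to the north bank with the mantis.  [the south bank: the hawk | the north bank: the frog, the mantis, the moth, the sparrow, the worm]
12. Courier goes back to the south bank alone.  [the south bank: the hawk | the north bank: the frog, the mantis, the moth, the sparrow, the worm]
13. Courier goes to the north bank with the hawk.  [the south bank: — | the north bank: the frog, the hawk, the mantis, the moth, the sparrow, the worm]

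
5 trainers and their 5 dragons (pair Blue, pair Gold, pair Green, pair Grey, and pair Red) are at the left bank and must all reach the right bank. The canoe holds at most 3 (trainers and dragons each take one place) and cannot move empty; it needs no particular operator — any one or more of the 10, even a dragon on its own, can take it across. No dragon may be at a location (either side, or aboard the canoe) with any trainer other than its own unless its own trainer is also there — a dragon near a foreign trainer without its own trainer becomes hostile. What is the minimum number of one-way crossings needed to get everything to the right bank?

11

Counting alone: each trip to the right bank takes at most 3 across and each return brings at least 1 back, so after t trips out (and t−1 returns) at most 3t − (t−1) of the 10 are across; that first reaches 10 at t = 5, so at least 9 crossings are needed.
The safety rule pushes this higher. Following every safe sequence of crossings, the most of the 10 that can be at the right bank as the canoe arrives there on crossing 9 is 9 — never all 10.
So no plan with fewer than 11 crossings exists, and this one achieves 11:
1. dragon Blue and trainer Blue cross → the right bank.
2. trainer Blue crosses ← the left bank.
3. dragon Gold, dragon Green, and dragon Grey cross → the right bank.
4. dragon Blue crosses ← the left bank.
5. trainer Gold, trainer Green, and trainer Grey cross → the right bank.
6. dragon Gold and trainer Gold cross ← the left bank.
7. trainer Blue, trainer Gold, and trainer Red cross → the right bank.
8. dragon Green crosses ← the left bank.
9. dragon Blue and dragon Gold cross → the right bank.
10. dragon Blue crosses ← the left bank.
11. dragon Blue, dragon Green, and dragon Red cross → the right bank.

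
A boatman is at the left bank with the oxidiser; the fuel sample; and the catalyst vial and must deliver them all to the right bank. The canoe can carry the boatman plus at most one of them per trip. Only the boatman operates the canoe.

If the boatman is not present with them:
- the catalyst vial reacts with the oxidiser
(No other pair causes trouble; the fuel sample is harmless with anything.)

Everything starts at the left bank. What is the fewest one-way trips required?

5

Counting alone: the boatman can take at most 1 across per trip to the right bank, so moving all 3 needs at least 3 loaded trips out, with a return between consecutive ones — at least 5 crossings.
The plan below uses exactly 5 crossings, so it is optimal:
1. Boatman goes to the right bank with the oxidiser.  [the left bank: the catalyst vial, the fuel sample | the right bank: the oxidiser]
2. Boatman goes back to the left bank alone.  [the left bank: the catalyst vial, the fuel sample | the right bank: the oxidiser]
3. Boatman goes to the right bank with the fuel sample.  [the left bank: the catalyst vial | the right bank: the fuel sample, the oxidiser]
4. Boatman goes back to the left bank alone.  [the left bank: the catalyst vial | the right bank: the fuel sample, the oxidiser]
5. Boatman goes to the right bank with the catalyst vial.  [the left bank: — | the right bank: the catalyst vial, the fuel sample, the oxidiser]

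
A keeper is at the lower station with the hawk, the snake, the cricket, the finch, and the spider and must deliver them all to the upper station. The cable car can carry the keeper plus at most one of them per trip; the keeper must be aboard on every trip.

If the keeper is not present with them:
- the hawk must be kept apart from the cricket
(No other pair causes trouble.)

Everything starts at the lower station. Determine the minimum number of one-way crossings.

Counting alone: the keeper can take at most 1 across per trip to the upper station, so moving all 5 needs at least 5 loaded trips out, with a return between consecutive ones — at least 9 crossings.
The plan below uses exactly 9 crossings, so it is optimal:
1. Keeper goes to the upper station with the hawk.  [the lower station: the cricket, the finch, the snake, the spider | the upper station: the hawk]
2. Keeper goes back to the lower station alone.  [the lower station: the cricket, the finch, the snake, the spider | the upper station: the hawk]
3. Keeper goes to the upper station with the snake.  [the lower station: the cricket, the finch, the spider | the upper station: the hawk, the snake]
4. Keeper goes back to the lower station alone.  [the lower station: the cricket, the finch, the spider | the upper station: the hawk, the snake]
5. Keeper goes to the upper station with the finch.  [the lower station: the cricket, the spider | the upper station: the finch, the hawk, the snake]
6. Keeper goes back to the lower station alone.  [the lower station: the cricket, the spider | the upper station: the finch, the hawk, the snake]
7. Keeper goes to the upper station with the spider.  [the lower station: the cricket | the upper station: the finch, the hawk, the snake, the spider]
8. Keeper goes back to the lower station alone.  [the lower station: the cricket | the upper station: the finch, the hawk, the snake, the spider]
9. Keeper goes to the upper station with the cricket.  [the lower station: — | the upper station: the cricket, the finch, the hawk, the snake, the spider]

9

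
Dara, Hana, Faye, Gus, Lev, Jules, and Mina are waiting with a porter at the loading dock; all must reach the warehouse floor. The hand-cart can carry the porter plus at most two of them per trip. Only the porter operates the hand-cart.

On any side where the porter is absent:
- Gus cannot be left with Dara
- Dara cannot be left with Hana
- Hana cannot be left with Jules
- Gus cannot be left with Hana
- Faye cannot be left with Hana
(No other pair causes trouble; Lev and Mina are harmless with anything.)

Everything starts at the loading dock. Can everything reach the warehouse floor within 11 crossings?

Yes

Yes — this plan uses 11 crossings (≤ 11):
1. Porter goes to the warehouse floor with Dara and Hana.  [the loading dock: Faye, Gus, Jules, Lev, Mina | the warehouse floor: Dara, Hana]
2. Porter goes back to the loading dock with Dara.  [the loading dock: Dara, Faye, Gus, Jules, Lev, Mina | the warehouse floor: Hana]
3. Porter goes to the warehouse floor with Dara and Faye.  [the loading dock: Gus, Jules, Lev, Mina | the warehouse floor: Dara, Faye, Hana]
4. Porter goes back to the loading dock with Hana.  [the loading dock: Gus, Hana, Jules, Lev, Mina | the warehouse floor: Dara, Faye]
5. Porter goes to the warehouse floor with Hana and Lev.  [the loading dock: Gus, Jules, Mina | the warehouse floor: Dara, Faye, Hana, Lev]
6. Porter goes back to the loading dock with Hana.  [the loading dock: Gus, Hana, Jules, Mina | the warehouse floor: Dara, Faye, Lev]
7. Porter goes to the warehouse floor with Hana and Jules.  [the loading dock: Gus, Mina | the warehouse floor: Dara, Faye, Hana, Jules, Lev]
8. Porter goes back to the loading dock with Hana.  [the loading dock: Gus, Hana, Mina | the warehouse floor: Dara, Faye, Jules, Lev]
9. Porter goes to the warehouse floor with Hana and Mina.  [the loading dock: Gus | the warehouse floor: Dara, Faye, Hana, Jules, Lev, Mina]
10. Porter goes back to the loading dock with Hana.  [the loading dock: Gus, Hana | the warehouse floor: Dara, Faye, Jules, Lev, Mina]
11. Porter goes to the warehouse floor with Gus and Hana.  [the loading dock: — | the warehouse floor: Dara, Faye, Gus, Hana, Jules, Lev, Mina]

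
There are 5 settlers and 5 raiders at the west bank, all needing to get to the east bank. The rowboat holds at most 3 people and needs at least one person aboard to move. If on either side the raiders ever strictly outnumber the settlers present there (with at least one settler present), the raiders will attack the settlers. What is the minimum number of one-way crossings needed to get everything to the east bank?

11

Counting alone: each trip to the east bank takes at most 3 across and each return brings at least 1 back, so after t trips out (and t−1 returns) at most 3t − (t−1) of the 10 are across; that first reaches 10 at t = 5, so at least 9 crossings are needed.
The safety rule pushes this higher. Following every safe sequence of crossings, the most of the 10 that can be at the east bank as the rowboat arrives there on crossing 9 is 9 — never all 10.
So no plan with fewer than 11 crossings exists, and this one achieves 11:
1. 2 raiders → the east bank.  (the west bank: 5S 3R; the east bank: 0S 2R)
2. 1 raider ← the west bank.  (the west bank: 5S 4R; the east bank: 0S 1R)
3. 3 raiders → the east bank.  (the west bank: 5S 1R; the east bank: 0S 4R)
4. 1 raider ← the west bank.  (the west bank: 5S 2R; the east bank: 0S 3R)
5. 3 settlers → the east bank.  (the west bank: 2S 2R; the east bank: 3S 3R)
6. 1 settler and 1 raider ← the west bank.  (the west bank: 3S 3R; the east bank: 2S 2R)
7. 3 settlers → the east bank.  (the west bank: 0S 3R; the east bank: 5S 2R)
8. 1 raider ← the west bank.  (the west bank: 0S 4R; the east bank: 5S 1R)
9. 2 raiders → the east bank.  (the west bank: 0S 2R; the east bank: 5S 3R)
10. 1 raider ← the west bank.  (the west bank: 0S 3R; the east bank: 5S 2R)
11. 3 raiders → the east bank.  (the west bank: 0S 0R; the east bank: 5S 5R)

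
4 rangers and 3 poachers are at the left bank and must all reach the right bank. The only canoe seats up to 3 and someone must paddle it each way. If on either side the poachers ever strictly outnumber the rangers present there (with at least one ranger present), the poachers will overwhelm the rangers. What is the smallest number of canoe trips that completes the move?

Counting alone: each trip to the right bank takes at most 3 across and each return brings at least 1 back, so after t trips out (and t−1 returns) at most 3t − (t−1) of the 7 are across; that first reaches 7 at t = 3, so at least 5 crossings are needed.
The plan below uses exactly 5 crossings, so it is optimal:
1. 3 poachers → the right bank.  (the left bank: 4R 0P; the right bank: 0R 3P)
2. 1 poacher ← the left bank.  (the left bank: 4R 1P; the right bank: 0R 2P)
3. 3 rangers → the right bank.  (the left bank: 1R 1P; the right bank: 3R 2P)
4. 1 ranger ← the left bank.  (the left bank: 2R 1P; the right bank: 2R 2P)
5. 2 rangers and 1 poacher → the right bank.  (the left bank: 0R 0P; the right bank: 4R 3P)

5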